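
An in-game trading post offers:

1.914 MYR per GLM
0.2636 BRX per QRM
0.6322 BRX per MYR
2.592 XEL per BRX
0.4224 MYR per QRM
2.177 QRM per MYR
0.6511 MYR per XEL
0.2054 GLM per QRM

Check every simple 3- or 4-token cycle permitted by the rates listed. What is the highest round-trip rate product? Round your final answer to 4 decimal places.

BRX→XEL→MYR→BRX: 2.592 × 0.6511 × 0.6322 = 1.06693
QRM→BRX→XEL→MYR→QRM: 0.2636 × 2.592 × 0.6511 × 2.177 = 0.96847
QRM→GLM→MYR→QRM: 0.2054 × 1.914 × 2.177 = 0.85586
Maximum is BRX→XEL→MYR→BRX at 1.0669; arbitrage exists.

1.0669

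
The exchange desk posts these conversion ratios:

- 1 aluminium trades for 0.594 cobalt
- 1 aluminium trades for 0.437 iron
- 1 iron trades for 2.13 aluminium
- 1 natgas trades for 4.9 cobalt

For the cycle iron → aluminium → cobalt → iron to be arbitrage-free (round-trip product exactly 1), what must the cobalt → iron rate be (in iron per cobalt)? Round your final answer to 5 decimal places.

0.79038

Known legs of the cycle: 2.13 × 0.594 = 1.26522
For no arbitrage the full-cycle product must be 1, so the missing rate is 1 / 1.26522 ≈ 0.7903764.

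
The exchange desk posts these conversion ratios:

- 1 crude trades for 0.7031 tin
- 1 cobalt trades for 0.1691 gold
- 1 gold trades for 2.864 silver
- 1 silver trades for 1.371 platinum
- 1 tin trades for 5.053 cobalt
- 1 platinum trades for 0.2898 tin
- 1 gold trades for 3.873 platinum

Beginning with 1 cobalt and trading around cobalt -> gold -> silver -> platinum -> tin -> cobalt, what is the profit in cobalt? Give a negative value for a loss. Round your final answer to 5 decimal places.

-0.02770

1 cobalt × 0.1691 = 0.1691 gold
0.1691 gold × 2.864 = 0.4843024 silver
0.4843024 silver × 1.371 = 0.6639785904 platinum
0.6639785904 platinum × 0.2898 = 0.19242099549792 tin
0.19242099549792 tin × 5.053 = 0.97230329025098976 cobalt
Net change: 0.97230329025098976 − 1 = -0.02769670974901024 cobalt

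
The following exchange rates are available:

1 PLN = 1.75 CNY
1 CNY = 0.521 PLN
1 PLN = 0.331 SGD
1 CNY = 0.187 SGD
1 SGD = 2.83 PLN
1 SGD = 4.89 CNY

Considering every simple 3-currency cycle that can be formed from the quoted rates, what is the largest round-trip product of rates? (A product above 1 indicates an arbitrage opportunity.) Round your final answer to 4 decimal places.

0.9261

PLN→CNY→SGD→PLN: 1.75 × 0.187 × 2.83 = 0.92612
PLN→SGD→CNY→PLN: 0.331 × 4.89 × 0.521 = 0.84329
Maximum is PLN→CNY→SGD→PLN at 0.9261; no arbitrage — every cycle loses value.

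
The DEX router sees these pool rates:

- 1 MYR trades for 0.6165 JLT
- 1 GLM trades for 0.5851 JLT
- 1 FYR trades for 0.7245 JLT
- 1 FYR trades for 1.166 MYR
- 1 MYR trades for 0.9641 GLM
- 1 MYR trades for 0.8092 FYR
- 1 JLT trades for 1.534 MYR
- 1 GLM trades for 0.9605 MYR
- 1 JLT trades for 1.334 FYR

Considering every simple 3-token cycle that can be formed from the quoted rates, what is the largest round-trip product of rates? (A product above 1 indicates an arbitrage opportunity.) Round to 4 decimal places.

0.9589

MYR→JLT→FYR→MYR: 0.6165 × 1.334 × 1.166 = 0.95893
MYR→FYR→JLT→MYR: 0.8092 × 0.7245 × 1.534 = 0.89933
MYR→GLM→JLT→MYR: 0.9641 × 0.5851 × 1.534 = 0.86532
Maximum is MYR→JLT→FYR→MYR at 0.9589; no arbitrage — every cycle loses value.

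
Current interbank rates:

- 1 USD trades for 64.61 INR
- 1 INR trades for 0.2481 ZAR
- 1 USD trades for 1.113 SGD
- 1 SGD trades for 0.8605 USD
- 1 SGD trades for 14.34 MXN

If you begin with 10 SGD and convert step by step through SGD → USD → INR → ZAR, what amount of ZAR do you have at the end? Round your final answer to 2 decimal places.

10 SGD × 0.8605 = 8.605 USD
8.605 USD × 64.61 = 555.96905 INR
555.96905 INR × 0.2481 = 137.935921305 ZAR

137.94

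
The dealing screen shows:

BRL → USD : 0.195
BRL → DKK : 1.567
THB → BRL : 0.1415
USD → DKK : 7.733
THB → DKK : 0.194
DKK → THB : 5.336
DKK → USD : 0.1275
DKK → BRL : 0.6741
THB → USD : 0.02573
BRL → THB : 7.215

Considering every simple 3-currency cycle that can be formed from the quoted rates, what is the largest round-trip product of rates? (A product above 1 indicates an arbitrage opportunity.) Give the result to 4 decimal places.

DKK→THB→BRL→DKK: 5.336 × 0.1415 × 1.567 = 1.18315
DKK→THB→USD→DKK: 5.336 × 0.02573 × 7.733 = 1.06170
DKK→BRL→USD→DKK: 0.6741 × 0.195 × 7.733 = 1.01650
DKK→BRL→THB→DKK: 0.6741 × 7.215 × 0.194 = 0.94354
Maximum is DKK→THB→BRL→DKK at 1.1832; arbitrage exists.

1.1832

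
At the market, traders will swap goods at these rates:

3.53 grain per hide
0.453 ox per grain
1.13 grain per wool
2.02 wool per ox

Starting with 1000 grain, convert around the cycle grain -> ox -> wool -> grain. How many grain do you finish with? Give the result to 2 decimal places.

1034.02

1000 grain × 0.453 = 453 ox
453 ox × 2.02 = 915.06 wool
915.06 wool × 1.13 = 1034.0178 grain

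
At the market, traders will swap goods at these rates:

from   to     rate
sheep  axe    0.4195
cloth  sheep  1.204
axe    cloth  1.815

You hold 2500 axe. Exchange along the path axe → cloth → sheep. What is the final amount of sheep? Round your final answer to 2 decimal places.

2500 axe × 1.815 = 4537.5 cloth
4537.5 cloth × 1.204 = 5463.15 sheep

5463.15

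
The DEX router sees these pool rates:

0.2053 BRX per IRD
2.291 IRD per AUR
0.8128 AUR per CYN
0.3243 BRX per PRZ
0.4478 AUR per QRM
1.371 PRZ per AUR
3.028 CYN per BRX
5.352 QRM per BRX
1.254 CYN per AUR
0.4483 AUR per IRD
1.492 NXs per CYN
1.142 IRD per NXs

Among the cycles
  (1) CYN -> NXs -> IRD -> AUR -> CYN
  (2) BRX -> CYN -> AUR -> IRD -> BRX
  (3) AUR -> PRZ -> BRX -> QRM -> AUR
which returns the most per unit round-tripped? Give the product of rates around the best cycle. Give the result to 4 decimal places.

(1) 1.492 × 1.142 × 0.4483 × 1.254 = 0.95786
(2) 3.028 × 0.8128 × 2.291 × 0.2053 = 1.15759
(3) 1.371 × 0.3243 × 5.352 × 0.4478 = 1.06558
Highest is cycle (2) at 1.1576 (>1, arbitrage).

1.1576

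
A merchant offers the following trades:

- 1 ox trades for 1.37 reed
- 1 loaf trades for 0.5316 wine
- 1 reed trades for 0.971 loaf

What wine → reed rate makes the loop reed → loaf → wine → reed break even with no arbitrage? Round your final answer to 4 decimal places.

1.9373

Known legs of the cycle: 0.971 × 0.5316 = 0.5161836
For no arbitrage the full-cycle product must be 1, so the missing rate is 1 / 0.5161836 ≈ 1.937295.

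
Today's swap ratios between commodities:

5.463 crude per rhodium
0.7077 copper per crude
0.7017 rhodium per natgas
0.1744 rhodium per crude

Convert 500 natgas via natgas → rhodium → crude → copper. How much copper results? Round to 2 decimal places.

500 natgas × 0.7017 = 350.85 rhodium
350.85 rhodium × 5.463 = 1916.69355 crude
1916.69355 crude × 0.7077 = 1356.444025335 copper

1356.44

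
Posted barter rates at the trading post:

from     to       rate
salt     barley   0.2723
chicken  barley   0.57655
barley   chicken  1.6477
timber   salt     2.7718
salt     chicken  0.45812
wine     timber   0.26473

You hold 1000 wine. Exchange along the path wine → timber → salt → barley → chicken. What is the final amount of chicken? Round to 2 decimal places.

1000 wine × 0.26473 = 264.73 timber
264.73 timber × 2.7718 = 733.778614 salt
733.778614 salt × 0.2723 = 199.8079165922 barley
199.8079165922 barley × 1.6477 = 329.22350416896794 chicken

329.22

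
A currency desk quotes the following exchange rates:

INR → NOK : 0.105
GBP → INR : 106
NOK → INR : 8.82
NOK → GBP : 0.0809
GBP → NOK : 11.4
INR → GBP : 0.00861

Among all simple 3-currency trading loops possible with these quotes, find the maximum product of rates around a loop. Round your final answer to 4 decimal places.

GBP→INR→NOK→GBP: 106 × 0.105 × 0.0809 = 0.90042
GBP→NOK→INR→GBP: 11.4 × 8.82 × 0.00861 = 0.86572
Maximum is GBP→INR→NOK→GBP at 0.9004; no arbitrage — every cycle loses value.

0.9004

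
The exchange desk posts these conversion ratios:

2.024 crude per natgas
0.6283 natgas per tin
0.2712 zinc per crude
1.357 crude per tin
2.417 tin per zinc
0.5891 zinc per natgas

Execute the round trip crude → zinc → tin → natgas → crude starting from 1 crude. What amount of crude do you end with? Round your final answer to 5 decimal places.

1 crude × 0.2712 = 0.2712 zinc
0.2712 zinc × 2.417 = 0.6554904 tin
0.6554904 tin × 0.6283 = 0.41184461832 natgas
0.41184461832 natgas × 2.024 = 0.83357350747968 crude

0.83357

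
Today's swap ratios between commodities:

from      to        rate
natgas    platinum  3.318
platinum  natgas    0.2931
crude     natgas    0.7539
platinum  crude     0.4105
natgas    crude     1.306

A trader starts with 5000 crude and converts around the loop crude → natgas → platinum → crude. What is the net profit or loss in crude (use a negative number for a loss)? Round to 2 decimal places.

5000 crude × 0.7539 = 3769.5 natgas
3769.5 natgas × 3.318 = 12507.201 platinum
12507.201 platinum × 0.4105 = 5134.2060105 crude
Net change: 5134.2060105 − 5000 = 134.2060105 crude

134.21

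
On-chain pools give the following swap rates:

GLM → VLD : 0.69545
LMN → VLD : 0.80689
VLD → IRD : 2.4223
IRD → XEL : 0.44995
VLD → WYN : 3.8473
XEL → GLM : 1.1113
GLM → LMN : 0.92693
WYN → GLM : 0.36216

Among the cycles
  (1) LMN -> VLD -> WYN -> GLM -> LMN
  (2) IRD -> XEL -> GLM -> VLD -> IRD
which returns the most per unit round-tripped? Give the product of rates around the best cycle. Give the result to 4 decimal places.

1.0421

(1) 0.80689 × 3.8473 × 0.36216 × 0.92693 = 1.04212
(2) 0.44995 × 1.1113 × 0.69545 × 2.4223 = 0.84234
Highest is cycle (1) at 1.0421 (>1, arbitrage).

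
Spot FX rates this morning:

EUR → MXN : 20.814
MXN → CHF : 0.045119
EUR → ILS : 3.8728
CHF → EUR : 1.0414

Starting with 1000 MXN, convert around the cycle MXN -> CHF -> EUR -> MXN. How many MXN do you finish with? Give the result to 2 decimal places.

1000 MXN × 0.045119 = 45.119 CHF
45.119 CHF × 1.0414 = 46.9869266 EUR
46.9869266 EUR × 20.814 = 977.9858902524 MXN

977.99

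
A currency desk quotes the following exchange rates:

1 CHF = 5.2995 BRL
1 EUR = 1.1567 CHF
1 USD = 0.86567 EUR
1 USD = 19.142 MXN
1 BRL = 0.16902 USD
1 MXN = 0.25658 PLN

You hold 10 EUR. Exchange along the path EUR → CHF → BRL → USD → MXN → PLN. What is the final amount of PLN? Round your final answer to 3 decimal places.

10 EUR × 1.1567 = 11.567 CHF
11.567 CHF × 5.2995 = 61.2993165 BRL
61.2993165 BRL × 0.16902 = 10.36081047483 USD
10.36081047483 USD × 19.142 = 198.32663410919586 MXN
198.32663410919586 MXN × 0.25658 = 50.8866477797374737588 PLN

50.887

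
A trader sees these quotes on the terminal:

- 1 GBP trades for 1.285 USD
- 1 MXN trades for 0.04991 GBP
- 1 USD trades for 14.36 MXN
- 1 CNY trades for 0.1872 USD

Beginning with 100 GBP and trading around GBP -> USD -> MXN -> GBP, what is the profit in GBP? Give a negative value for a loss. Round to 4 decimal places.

-7.9031

100 GBP × 1.285 = 128.5 USD
128.5 USD × 14.36 = 1845.26 MXN
1845.26 MXN × 0.04991 = 92.0969266 GBP
Net change: 92.0969266 − 100 = -7.9030734 GBP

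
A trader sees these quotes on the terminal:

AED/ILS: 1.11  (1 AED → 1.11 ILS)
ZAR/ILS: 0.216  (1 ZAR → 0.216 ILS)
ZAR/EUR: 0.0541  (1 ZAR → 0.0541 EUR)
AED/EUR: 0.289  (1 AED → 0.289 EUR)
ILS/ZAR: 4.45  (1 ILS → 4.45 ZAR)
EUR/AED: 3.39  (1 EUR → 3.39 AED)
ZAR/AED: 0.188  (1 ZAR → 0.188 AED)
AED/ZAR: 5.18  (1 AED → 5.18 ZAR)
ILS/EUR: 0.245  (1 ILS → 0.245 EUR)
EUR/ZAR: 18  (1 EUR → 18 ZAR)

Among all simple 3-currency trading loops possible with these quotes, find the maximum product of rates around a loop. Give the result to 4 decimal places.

0.9780

ZAR→AED→EUR→ZAR: 0.188 × 0.289 × 18 = 0.97798
ZAR→ILS→EUR→ZAR: 0.216 × 0.245 × 18 = 0.95256
ZAR→EUR→AED→ZAR: 0.0541 × 3.39 × 5.18 = 0.95001
ZAR→AED→ILS→ZAR: 0.188 × 1.11 × 4.45 = 0.92863
ILS→EUR→AED→ILS: 0.245 × 3.39 × 1.11 = 0.92191
Maximum is ZAR→AED→EUR→ZAR at 0.9780; no arbitrage — every cycle loses value.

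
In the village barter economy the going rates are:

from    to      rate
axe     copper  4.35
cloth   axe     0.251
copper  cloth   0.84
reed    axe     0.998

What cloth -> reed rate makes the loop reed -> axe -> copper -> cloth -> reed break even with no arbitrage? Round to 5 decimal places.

0.27422

Known legs of the cycle: 0.998 × 4.35 × 0.84 = 3.646692
For no arbitrage the full-cycle product must be 1, so the missing rate is 1 / 3.646692 ≈ 0.2742211.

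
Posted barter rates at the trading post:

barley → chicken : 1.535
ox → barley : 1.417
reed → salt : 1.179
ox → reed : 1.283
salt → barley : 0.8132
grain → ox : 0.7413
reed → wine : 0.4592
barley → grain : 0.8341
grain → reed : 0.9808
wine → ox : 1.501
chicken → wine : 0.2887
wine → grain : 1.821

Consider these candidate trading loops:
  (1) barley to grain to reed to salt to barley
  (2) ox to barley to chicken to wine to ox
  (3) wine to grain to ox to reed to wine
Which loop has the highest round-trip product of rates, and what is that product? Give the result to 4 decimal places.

0.9426

(1) 0.8341 × 0.9808 × 1.179 × 0.8132 = 0.78435
(2) 1.417 × 1.535 × 0.2887 × 1.501 = 0.94255
(3) 1.821 × 0.7413 × 1.283 × 0.4592 = 0.79530
Highest is cycle (2) at 0.9426 (≤1, no arbitrage).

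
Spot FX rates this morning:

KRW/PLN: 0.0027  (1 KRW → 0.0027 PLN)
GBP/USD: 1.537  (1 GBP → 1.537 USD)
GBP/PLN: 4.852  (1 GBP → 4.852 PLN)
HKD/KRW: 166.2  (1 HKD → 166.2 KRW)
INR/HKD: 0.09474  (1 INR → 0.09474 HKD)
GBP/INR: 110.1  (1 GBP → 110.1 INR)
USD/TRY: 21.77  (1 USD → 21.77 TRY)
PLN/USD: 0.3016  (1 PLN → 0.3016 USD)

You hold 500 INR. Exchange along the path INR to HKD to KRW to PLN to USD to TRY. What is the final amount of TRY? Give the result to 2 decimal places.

139.57

500 INR × 0.09474 = 47.37 HKD
47.37 HKD × 166.2 = 7872.894 KRW
7872.894 KRW × 0.0027 = 21.2568138 PLN
21.2568138 PLN × 0.3016 = 6.41105504208 USD
6.41105504208 USD × 21.77 = 139.5686682660816 TRY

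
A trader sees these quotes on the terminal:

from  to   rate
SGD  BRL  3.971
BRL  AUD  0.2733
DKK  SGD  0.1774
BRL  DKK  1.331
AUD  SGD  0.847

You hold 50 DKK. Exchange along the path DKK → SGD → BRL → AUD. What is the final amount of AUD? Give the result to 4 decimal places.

50 DKK × 0.1774 = 8.87 SGD
8.87 SGD × 3.971 = 35.22277 BRL
35.22277 BRL × 0.2733 = 9.626383041 AUD

9.6264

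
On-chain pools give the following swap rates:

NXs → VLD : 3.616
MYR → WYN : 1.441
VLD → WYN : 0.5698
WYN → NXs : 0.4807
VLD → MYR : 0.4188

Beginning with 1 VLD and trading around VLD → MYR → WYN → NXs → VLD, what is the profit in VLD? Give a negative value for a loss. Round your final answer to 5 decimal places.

1 VLD × 0.4188 = 0.4188 MYR
0.4188 MYR × 1.441 = 0.6034908 WYN
0.6034908 WYN × 0.4807 = 0.29009802756 NXs
0.29009802756 NXs × 3.616 = 1.04899446765696 VLD
Net change: 1.04899446765696 − 1 = 0.04899446765696 VLD

0.04899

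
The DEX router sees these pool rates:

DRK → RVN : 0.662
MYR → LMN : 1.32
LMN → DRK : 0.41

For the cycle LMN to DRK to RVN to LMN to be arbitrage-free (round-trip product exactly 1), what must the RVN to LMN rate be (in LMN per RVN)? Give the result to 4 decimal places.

Known legs of the cycle: 0.41 × 0.662 = 0.27142
For no arbitrage the full-cycle product must be 1, so the missing rate is 1 / 0.27142 ≈ 3.684327.

3.6843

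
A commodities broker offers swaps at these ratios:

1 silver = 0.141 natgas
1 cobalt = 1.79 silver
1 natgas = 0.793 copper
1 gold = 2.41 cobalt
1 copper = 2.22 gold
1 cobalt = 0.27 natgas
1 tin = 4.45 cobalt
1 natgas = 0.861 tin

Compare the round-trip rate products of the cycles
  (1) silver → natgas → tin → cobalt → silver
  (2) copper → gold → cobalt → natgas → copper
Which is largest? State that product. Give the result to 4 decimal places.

(1) 0.141 × 0.861 × 4.45 × 1.79 = 0.96702
(2) 2.22 × 2.41 × 0.27 × 0.793 = 1.14553
Highest is cycle (2) at 1.1455 (>1, arbitrage).

1.1455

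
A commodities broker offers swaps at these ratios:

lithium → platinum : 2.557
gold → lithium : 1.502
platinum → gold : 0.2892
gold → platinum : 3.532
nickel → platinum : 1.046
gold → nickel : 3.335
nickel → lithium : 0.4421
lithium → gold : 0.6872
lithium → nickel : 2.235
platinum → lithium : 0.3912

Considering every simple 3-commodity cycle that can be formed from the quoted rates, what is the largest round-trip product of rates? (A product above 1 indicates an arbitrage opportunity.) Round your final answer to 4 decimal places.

lithium→platinum→gold→lithium: 2.557 × 0.2892 × 1.502 = 1.11071
lithium→gold→nickel→lithium: 0.6872 × 3.335 × 0.4421 = 1.01321
nickel→platinum→gold→nickel: 1.046 × 0.2892 × 3.335 = 1.00885
lithium→gold→platinum→lithium: 0.6872 × 3.532 × 0.3912 = 0.94952
lithium→nickel→platinum→lithium: 2.235 × 1.046 × 0.3912 = 0.91455
Maximum is lithium→platinum→gold→lithium at 1.1107; arbitrage exists.

1.1107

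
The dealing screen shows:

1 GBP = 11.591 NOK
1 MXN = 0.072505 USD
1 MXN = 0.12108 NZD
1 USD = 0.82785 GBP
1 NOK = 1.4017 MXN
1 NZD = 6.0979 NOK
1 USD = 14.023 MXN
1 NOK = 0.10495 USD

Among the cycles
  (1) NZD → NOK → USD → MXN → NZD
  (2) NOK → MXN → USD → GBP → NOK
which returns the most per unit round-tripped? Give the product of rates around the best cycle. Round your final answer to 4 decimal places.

(1) 6.0979 × 0.10495 × 14.023 × 0.12108 = 1.08662
(2) 1.4017 × 0.072505 × 0.82785 × 11.591 = 0.97520
Highest is cycle (1) at 1.0866 (>1, arbitrage).

1.0866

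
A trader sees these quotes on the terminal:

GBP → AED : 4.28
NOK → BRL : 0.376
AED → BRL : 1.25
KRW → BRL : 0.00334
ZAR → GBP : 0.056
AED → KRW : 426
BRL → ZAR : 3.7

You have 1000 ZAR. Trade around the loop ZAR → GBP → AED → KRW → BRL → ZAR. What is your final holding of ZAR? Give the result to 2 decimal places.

1000 ZAR × 0.056 = 56 GBP
56 GBP × 4.28 = 239.68 AED
239.68 AED × 426 = 102103.68 KRW
102103.68 KRW × 0.00334 = 341.0262912 BRL
341.0262912 BRL × 3.7 = 1261.79727744 ZAR

1261.80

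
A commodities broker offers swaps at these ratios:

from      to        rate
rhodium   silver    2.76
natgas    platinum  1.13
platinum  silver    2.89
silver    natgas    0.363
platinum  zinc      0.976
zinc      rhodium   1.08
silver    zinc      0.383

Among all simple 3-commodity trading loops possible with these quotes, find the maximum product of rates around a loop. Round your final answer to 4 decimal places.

natgas→platinum→silver→natgas: 1.13 × 2.89 × 0.363 = 1.18545
rhodium→silver→zinc→rhodium: 2.76 × 0.383 × 1.08 = 1.14165
Maximum is natgas→platinum→silver→natgas at 1.1854; arbitrage exists.

1.1854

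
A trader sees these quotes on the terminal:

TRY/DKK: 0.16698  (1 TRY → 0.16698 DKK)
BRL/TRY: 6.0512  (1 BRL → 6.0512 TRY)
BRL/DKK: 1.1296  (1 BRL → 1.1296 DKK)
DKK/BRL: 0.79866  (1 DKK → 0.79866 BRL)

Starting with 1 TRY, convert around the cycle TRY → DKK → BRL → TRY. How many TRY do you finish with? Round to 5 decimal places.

1 TRY × 0.16698 = 0.16698 DKK
0.16698 DKK × 0.79866 = 0.1333602468 BRL
0.1333602468 BRL × 6.0512 = 0.80698952543616 TRY

0.80699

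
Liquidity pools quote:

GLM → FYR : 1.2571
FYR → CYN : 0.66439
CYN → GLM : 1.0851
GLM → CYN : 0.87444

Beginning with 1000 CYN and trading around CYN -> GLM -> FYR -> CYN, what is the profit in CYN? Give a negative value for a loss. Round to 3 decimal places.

-93.719

1000 CYN × 1.0851 = 1085.1 GLM
1085.1 GLM × 1.2571 = 1364.07921 FYR
1364.07921 FYR × 0.66439 = 906.2805863319 CYN
Net change: 906.2805863319 − 1000 = -93.7194136681 CYN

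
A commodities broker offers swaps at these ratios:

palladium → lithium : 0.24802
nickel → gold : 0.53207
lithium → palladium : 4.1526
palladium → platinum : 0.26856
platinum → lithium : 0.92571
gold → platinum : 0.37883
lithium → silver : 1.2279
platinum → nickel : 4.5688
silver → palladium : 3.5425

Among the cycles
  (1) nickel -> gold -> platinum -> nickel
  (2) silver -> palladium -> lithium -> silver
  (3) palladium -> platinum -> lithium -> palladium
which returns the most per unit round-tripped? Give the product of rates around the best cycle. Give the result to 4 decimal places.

1.0788

(1) 0.53207 × 0.37883 × 4.5688 = 0.92091
(2) 3.5425 × 0.24802 × 1.2279 = 1.07885
(3) 0.26856 × 0.92571 × 4.1526 = 1.03237
Highest is cycle (2) at 1.0788 (>1, arbitrage).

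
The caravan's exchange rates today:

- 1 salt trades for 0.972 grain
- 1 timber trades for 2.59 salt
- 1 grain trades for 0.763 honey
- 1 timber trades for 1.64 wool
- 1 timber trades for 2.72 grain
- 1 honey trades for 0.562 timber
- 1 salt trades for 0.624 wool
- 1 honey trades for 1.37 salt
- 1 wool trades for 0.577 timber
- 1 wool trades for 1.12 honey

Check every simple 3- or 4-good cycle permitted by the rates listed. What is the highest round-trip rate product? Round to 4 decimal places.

1.1664

timber→grain→honey→timber: 2.72 × 0.763 × 0.562 = 1.16635
timber→salt→grain→honey→timber: 2.59 × 0.972 × 0.763 × 0.562 = 1.07951
timber→wool→honey→timber: 1.64 × 1.12 × 0.562 = 1.03228
timber→salt→wool→honey→timber: 2.59 × 0.624 × 1.12 × 0.562 = 1.01728
honey→salt→grain→honey: 1.37 × 0.972 × 0.763 = 1.01604
honey→salt→wool→honey: 1.37 × 0.624 × 1.12 = 0.95747
timber→salt→wool→timber: 2.59 × 0.624 × 0.577 = 0.93252
Maximum is timber→grain→honey→timber at 1.1664; arbitrage exists.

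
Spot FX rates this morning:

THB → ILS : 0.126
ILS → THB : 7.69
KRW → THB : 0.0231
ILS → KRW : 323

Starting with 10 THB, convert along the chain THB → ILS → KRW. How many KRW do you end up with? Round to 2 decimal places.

10 THB × 0.126 = 1.26 ILS
1.26 ILS × 323 = 406.98 KRW

406.98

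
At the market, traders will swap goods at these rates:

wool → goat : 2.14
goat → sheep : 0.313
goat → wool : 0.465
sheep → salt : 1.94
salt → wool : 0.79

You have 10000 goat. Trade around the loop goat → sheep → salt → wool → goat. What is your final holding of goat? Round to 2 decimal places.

10265.66

10000 goat × 0.313 = 3130 sheep
3130 sheep × 1.94 = 6072.2 salt
6072.2 salt × 0.79 = 4797.038 wool
4797.038 wool × 2.14 = 10265.66132 goat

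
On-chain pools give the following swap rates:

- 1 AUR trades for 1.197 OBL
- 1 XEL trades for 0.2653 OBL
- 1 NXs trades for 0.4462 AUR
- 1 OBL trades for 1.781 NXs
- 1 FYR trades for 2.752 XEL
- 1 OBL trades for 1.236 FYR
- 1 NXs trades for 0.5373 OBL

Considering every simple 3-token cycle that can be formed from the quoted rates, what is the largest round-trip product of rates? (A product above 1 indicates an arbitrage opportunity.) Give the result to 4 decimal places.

NXs→AUR→OBL→NXs: 0.4462 × 1.197 × 1.781 = 0.95123
FYR→XEL→OBL→FYR: 2.752 × 0.2653 × 1.236 = 0.90241
Maximum is NXs→AUR→OBL→NXs at 0.9512; no arbitrage — every cycle loses value.

0.9512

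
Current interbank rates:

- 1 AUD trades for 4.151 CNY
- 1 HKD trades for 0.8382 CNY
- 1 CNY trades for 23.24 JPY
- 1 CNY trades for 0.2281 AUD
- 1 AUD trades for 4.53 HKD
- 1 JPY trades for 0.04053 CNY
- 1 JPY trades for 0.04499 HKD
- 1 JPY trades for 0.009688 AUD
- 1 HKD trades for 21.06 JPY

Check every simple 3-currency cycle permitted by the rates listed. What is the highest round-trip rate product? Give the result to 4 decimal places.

CNY→JPY→AUD→CNY: 23.24 × 0.009688 × 4.151 = 0.93459
JPY→AUD→HKD→JPY: 0.009688 × 4.53 × 21.06 = 0.92425
CNY→JPY→HKD→CNY: 23.24 × 0.04499 × 0.8382 = 0.87639
CNY→AUD→HKD→CNY: 0.2281 × 4.53 × 0.8382 = 0.86611
Maximum is CNY→JPY→AUD→CNY at 0.9346; no arbitrage — every cycle loses value.

0.9346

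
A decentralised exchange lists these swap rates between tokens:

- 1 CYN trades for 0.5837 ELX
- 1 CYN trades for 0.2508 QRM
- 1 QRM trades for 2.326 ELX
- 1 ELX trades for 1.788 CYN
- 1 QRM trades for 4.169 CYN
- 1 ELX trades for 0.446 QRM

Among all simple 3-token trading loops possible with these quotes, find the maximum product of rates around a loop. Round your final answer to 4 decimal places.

1.0853

CYN→ELX→QRM→CYN: 0.5837 × 0.446 × 4.169 = 1.08532
CYN→QRM→ELX→CYN: 0.2508 × 2.326 × 1.788 = 1.04305
Maximum is CYN→ELX→QRM→CYN at 1.0853; arbitrage exists.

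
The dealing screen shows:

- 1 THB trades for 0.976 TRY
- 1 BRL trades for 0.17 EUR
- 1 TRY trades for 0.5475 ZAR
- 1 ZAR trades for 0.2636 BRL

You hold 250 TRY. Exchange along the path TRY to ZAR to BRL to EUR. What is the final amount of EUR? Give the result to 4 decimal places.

250 TRY × 0.5475 = 136.875 ZAR
136.875 ZAR × 0.2636 = 36.08025 BRL
36.08025 BRL × 0.17 = 6.1336425 EUR

6.1336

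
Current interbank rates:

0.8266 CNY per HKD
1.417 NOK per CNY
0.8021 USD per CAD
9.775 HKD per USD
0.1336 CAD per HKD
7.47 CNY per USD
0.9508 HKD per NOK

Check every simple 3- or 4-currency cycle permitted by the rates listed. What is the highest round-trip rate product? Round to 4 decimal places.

NOK→HKD→CNY→NOK: 0.9508 × 0.8266 × 1.417 = 1.11366
CAD→USD→HKD→CAD: 0.8021 × 9.775 × 0.1336 = 1.04749
Maximum is NOK→HKD→CNY→NOK at 1.1137; arbitrage exists.

1.1137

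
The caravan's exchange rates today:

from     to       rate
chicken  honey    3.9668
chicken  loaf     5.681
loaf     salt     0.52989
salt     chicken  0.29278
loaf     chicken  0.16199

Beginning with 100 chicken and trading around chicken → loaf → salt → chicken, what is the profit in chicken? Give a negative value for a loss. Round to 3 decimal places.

100 chicken × 5.681 = 568.1 loaf
568.1 loaf × 0.52989 = 301.030509 salt
301.030509 salt × 0.29278 = 88.13571242502 chicken
Net change: 88.13571242502 − 100 = -11.86428757498 chicken

-11.864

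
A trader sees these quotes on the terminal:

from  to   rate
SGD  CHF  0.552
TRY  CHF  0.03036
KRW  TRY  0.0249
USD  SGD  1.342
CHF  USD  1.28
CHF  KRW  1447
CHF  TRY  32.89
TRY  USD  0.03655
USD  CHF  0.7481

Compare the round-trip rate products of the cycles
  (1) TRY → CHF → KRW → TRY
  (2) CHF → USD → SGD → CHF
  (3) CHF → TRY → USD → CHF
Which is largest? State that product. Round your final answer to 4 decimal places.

1.0939

(1) 0.03036 × 1447 × 0.0249 = 1.09388
(2) 1.28 × 1.342 × 0.552 = 0.94820
(3) 32.89 × 0.03655 × 0.7481 = 0.89931
Highest is cycle (1) at 1.0939 (>1, arbitrage).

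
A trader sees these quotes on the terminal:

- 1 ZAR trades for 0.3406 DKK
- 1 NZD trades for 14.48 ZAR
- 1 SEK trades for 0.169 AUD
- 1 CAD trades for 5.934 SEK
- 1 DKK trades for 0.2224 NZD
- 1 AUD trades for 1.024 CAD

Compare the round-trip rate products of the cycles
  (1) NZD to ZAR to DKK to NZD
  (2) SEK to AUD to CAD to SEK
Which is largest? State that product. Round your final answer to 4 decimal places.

1.0969

(1) 14.48 × 0.3406 × 0.2224 = 1.09685
(2) 0.169 × 1.024 × 5.934 = 1.02691
Highest is cycle (1) at 1.0969 (>1, arbitrage).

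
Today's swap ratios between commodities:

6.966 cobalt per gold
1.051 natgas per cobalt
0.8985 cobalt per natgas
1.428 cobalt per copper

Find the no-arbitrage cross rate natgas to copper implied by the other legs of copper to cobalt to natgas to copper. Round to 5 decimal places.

Known legs of the cycle: 1.428 × 1.051 = 1.500828
For no arbitrage the full-cycle product must be 1, so the missing rate is 1 / 1.500828 ≈ 0.6662989.

0.66630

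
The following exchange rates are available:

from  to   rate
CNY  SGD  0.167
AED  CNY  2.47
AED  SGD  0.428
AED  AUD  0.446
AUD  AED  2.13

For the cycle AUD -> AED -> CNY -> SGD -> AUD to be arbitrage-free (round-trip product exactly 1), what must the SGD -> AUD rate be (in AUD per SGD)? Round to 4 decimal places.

Known legs of the cycle: 2.13 × 2.47 × 0.167 = 0.8786037
For no arbitrage the full-cycle product must be 1, so the missing rate is 1 / 0.8786037 ≈ 1.138170.

1.1382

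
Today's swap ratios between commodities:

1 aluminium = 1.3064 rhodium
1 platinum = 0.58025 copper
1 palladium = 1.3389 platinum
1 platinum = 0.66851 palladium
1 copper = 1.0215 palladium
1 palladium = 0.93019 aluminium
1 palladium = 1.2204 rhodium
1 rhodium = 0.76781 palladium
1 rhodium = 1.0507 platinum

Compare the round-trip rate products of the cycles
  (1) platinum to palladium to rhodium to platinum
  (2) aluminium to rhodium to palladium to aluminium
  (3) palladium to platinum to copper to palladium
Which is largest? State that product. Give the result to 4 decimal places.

0.9330

(1) 0.66851 × 1.2204 × 1.0507 = 0.85721
(2) 1.3064 × 0.76781 × 0.93019 = 0.93304
(3) 1.3389 × 0.58025 × 1.0215 = 0.79360
Highest is cycle (2) at 0.9330 (≤1, no arbitrage).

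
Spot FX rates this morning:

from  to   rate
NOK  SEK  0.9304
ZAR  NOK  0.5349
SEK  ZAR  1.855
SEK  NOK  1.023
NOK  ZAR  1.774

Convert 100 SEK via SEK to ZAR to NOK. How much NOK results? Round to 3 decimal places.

99.224

100 SEK × 1.855 = 185.5 ZAR
185.5 ZAR × 0.5349 = 99.22395 NOK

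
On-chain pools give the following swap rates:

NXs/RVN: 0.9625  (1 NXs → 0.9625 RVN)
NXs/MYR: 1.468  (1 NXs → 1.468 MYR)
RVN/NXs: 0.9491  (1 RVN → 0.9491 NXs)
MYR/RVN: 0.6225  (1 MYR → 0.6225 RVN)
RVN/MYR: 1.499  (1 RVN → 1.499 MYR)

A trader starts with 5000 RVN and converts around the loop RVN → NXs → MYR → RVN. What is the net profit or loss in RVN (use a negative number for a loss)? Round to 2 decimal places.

5000 RVN × 0.9491 = 4745.5 NXs
4745.5 NXs × 1.468 = 6966.394 MYR
6966.394 MYR × 0.6225 = 4336.580265 RVN
Net change: 4336.580265 − 5000 = -663.419735 RVN

-663.42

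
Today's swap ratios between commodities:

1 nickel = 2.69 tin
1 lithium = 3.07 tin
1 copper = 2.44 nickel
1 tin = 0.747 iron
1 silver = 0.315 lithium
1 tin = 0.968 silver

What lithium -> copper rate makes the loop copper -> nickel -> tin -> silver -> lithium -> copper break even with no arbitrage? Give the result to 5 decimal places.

0.49966

Known legs of the cycle: 2.44 × 2.69 × 0.968 × 0.315 = 2.001372912
For no arbitrage the full-cycle product must be 1, so the missing rate is 1 / 2.001372912 ≈ 0.4996570.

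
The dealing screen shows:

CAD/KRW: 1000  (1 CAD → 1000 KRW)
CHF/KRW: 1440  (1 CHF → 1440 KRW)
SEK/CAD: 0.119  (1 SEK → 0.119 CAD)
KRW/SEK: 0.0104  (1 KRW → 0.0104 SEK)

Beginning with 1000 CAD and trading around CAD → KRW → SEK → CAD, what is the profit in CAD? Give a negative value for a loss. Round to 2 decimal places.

1000 CAD × 1000 = 1000000 KRW
1000000 KRW × 0.0104 = 10400 SEK
10400 SEK × 0.119 = 1237.6 CAD
Net change: 1237.6 − 1000 = 237.6 CAD

237.60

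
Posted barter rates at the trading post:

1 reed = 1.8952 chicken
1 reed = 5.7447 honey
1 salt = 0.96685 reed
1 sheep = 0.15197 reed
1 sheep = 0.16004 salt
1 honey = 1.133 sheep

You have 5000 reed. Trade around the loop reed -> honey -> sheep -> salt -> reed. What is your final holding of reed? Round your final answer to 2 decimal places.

5035.64

5000 reed × 5.7447 = 28723.5 honey
28723.5 honey × 1.133 = 32543.7255 sheep
32543.7255 sheep × 0.16004 = 5208.29782902 salt
5208.29782902 salt × 0.96685 = 5035.642755987987 reed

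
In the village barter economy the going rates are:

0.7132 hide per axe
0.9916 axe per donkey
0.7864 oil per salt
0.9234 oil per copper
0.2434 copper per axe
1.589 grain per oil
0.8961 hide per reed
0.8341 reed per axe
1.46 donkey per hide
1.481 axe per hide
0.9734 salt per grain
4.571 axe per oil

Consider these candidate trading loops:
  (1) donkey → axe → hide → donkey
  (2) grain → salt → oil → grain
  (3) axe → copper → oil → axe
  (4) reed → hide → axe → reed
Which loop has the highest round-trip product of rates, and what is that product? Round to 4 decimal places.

(1) 0.9916 × 0.7132 × 1.46 = 1.03253
(2) 0.9734 × 0.7864 × 1.589 = 1.21635
(3) 0.2434 × 0.9234 × 4.571 = 1.02736
(4) 0.8961 × 1.481 × 0.8341 = 1.10695
Highest is cycle (2) at 1.2164 (>1, arbitrage).

1.2164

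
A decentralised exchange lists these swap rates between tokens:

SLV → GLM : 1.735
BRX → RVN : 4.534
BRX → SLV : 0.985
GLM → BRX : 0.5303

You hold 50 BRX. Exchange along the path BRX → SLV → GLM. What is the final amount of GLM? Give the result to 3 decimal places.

85.449

50 BRX × 0.985 = 49.25 SLV
49.25 SLV × 1.735 = 85.44875 GLM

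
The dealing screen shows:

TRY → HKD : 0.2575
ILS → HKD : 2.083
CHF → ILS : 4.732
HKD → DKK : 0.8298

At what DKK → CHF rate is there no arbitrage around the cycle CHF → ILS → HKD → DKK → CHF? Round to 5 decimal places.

Known legs of the cycle: 4.732 × 2.083 × 0.8298 = 8.1791361288
For no arbitrage the full-cycle product must be 1, so the missing rate is 1 / 8.1791361288 ≈ 0.1222623.

0.12226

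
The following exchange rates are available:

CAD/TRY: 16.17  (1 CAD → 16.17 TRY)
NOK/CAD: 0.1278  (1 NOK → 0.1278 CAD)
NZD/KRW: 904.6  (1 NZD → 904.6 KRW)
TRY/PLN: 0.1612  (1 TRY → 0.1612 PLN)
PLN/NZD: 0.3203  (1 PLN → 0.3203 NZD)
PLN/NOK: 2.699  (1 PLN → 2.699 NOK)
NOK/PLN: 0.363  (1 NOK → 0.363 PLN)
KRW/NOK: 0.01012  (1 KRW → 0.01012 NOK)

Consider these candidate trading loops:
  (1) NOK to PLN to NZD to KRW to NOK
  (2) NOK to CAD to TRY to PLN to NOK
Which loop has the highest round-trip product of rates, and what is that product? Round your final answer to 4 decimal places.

1.0644

(1) 0.363 × 0.3203 × 904.6 × 0.01012 = 1.06439
(2) 0.1278 × 16.17 × 0.1612 × 2.699 = 0.89910
Highest is cycle (1) at 1.0644 (>1, arbitrage).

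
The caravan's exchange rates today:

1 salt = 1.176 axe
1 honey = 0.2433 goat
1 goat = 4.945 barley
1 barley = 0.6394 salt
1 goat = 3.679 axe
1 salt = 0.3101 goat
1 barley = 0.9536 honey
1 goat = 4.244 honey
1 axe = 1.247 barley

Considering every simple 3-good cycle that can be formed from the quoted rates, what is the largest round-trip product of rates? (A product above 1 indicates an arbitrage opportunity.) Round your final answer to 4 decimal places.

goat→barley→honey→goat: 4.945 × 0.9536 × 0.2433 = 1.14729
salt→goat→barley→salt: 0.3101 × 4.945 × 0.6394 = 0.98048
salt→axe→barley→salt: 1.176 × 1.247 × 0.6394 = 0.93766
Maximum is goat→barley→honey→goat at 1.1473; arbitrage exists.

1.1473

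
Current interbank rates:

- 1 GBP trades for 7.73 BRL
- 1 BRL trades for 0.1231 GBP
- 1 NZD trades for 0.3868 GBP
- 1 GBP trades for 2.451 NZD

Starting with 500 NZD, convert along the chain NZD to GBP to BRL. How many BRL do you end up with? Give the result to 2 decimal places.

1494.98

500 NZD × 0.3868 = 193.4 GBP
193.4 GBP × 7.73 = 1494.982 BRL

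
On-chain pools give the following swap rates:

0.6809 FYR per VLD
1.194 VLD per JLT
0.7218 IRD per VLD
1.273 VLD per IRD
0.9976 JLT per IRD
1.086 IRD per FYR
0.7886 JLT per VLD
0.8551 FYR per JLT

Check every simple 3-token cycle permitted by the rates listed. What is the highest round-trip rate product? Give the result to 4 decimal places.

IRD→VLD→FYR→IRD: 1.273 × 0.6809 × 1.086 = 0.94133
JLT→FYR→IRD→JLT: 0.8551 × 1.086 × 0.9976 = 0.92641
JLT→VLD→IRD→JLT: 1.194 × 0.7218 × 0.9976 = 0.85976
Maximum is IRD→VLD→FYR→IRD at 0.9413; no arbitrage — every cycle loses value.

0.9413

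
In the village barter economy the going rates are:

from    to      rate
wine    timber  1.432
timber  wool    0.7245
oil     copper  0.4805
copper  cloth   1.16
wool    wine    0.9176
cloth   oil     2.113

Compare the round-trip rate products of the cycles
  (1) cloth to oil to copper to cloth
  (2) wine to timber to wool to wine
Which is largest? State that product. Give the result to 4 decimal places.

(1) 2.113 × 0.4805 × 1.16 = 1.17774
(2) 1.432 × 0.7245 × 0.9176 = 0.95200
Highest is cycle (1) at 1.1777 (>1, arbitrage).

1.1777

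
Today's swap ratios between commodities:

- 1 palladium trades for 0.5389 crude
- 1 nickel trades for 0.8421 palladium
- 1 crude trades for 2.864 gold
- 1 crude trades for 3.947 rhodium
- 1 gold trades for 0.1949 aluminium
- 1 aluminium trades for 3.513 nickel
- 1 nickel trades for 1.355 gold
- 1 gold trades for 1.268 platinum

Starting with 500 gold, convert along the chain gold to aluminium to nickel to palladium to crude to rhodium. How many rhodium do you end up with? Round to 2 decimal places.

500 gold × 0.1949 = 97.45 aluminium
97.45 aluminium × 3.513 = 342.34185 nickel
342.34185 nickel × 0.8421 = 288.286071885 palladium
288.286071885 palladium × 0.5389 = 155.3573641388265 crude
155.3573641388265 crude × 3.947 = 613.1955162559481955 rhodium

613.20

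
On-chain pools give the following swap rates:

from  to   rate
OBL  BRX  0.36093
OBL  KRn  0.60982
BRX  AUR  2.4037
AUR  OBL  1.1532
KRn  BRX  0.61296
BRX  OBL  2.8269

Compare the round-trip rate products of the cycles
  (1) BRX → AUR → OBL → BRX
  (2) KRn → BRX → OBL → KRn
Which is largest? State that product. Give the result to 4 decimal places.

1.0567

(1) 2.4037 × 1.1532 × 0.36093 = 1.00048
(2) 0.61296 × 2.8269 × 0.60982 = 1.05668
Highest is cycle (2) at 1.0567 (>1, arbitrage).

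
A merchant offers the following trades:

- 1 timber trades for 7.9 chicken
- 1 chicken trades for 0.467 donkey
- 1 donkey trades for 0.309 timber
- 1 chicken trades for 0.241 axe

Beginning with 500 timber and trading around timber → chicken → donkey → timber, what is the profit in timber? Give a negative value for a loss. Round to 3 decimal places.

500 timber × 7.9 = 3950 chicken
3950 chicken × 0.467 = 1844.65 donkey
1844.65 donkey × 0.309 = 569.99685 timber
Net change: 569.99685 − 500 = 69.99685 timber

69.997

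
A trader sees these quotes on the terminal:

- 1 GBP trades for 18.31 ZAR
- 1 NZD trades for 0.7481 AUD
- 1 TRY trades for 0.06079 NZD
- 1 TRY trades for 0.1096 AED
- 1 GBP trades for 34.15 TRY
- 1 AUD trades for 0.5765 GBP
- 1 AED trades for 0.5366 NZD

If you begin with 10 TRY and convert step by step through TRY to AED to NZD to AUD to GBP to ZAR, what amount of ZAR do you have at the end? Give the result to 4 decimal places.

4.6442

10 TRY × 0.1096 = 1.096 AED
1.096 AED × 0.5366 = 0.5881136 NZD
0.5881136 NZD × 0.7481 = 0.43996778416 AUD
0.43996778416 AUD × 0.5765 = 0.25364142756824 GBP
0.25364142756824 GBP × 18.31 = 4.6441745387744744 ZAR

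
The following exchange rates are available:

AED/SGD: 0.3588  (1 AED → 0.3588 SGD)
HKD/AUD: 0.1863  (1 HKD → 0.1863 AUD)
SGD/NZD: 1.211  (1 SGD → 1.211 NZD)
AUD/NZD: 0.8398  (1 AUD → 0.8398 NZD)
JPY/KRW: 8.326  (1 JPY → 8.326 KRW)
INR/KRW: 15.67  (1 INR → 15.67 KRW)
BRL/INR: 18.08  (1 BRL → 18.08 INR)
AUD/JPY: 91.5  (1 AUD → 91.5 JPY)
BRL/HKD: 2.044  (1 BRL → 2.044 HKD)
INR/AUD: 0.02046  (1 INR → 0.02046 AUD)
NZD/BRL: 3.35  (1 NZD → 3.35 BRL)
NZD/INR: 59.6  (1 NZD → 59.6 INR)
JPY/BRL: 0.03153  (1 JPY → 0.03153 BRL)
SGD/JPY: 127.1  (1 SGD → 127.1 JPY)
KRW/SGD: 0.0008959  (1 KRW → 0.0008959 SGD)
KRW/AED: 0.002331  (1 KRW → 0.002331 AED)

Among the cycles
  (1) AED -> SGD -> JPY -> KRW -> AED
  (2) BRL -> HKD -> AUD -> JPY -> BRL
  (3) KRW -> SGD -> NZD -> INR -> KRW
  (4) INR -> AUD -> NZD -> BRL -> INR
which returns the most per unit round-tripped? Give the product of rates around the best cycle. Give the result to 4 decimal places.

1.0986

(1) 0.3588 × 127.1 × 8.326 × 0.002331 = 0.88507
(2) 2.044 × 0.1863 × 91.5 × 0.03153 = 1.09860
(3) 0.0008959 × 1.211 × 59.6 × 15.67 = 1.01326
(4) 0.02046 × 0.8398 × 3.35 × 18.08 = 1.04070
Highest is cycle (2) at 1.0986 (>1, arbitrage).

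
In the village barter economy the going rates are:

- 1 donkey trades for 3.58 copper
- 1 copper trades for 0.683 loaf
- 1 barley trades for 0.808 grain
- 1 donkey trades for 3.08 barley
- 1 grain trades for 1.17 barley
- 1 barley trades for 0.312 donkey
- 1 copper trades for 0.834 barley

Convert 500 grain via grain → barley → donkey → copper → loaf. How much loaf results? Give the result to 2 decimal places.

500 grain × 1.17 = 585 barley
585 barley × 0.312 = 182.52 donkey
182.52 donkey × 3.58 = 653.4216 copper
653.4216 copper × 0.683 = 446.2869528 loaf

446.29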